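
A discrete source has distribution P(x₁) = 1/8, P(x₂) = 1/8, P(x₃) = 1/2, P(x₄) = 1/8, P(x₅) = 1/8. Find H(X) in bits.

2 bits

Each probability is a power of 1/2, so log₂(1/p) is an integer.
H = Σ p·log₂(1/p) = 1/8·3 + 1/8·3 + 1/2·1 + 1/8·3 + 1/8·3 = 2 bits.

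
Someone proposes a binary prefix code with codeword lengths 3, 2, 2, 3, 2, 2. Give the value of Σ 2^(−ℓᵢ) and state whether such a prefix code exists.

1.25; no

With common denominator 2^3 = 8: Σ 2^(−ℓᵢ) = 1/8 + 2/8 + 2/8 + 1/8 + 2/8 + 2/8 = 10/8 = 1.25.
Kraft's inequality requires Σ ≤ 1; here Σ = 1.25 > 1, so no such prefix code exists.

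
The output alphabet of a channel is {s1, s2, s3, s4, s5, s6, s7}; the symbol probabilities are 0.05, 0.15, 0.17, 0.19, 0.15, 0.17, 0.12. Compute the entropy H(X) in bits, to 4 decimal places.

H = −Σ pᵢ log₂ pᵢ.
−0.05·log₂(0.05) = 0.2161
−0.15·log₂(0.15) = 0.4105
−0.17·log₂(0.17) = 0.4346
−0.19·log₂(0.19) = 0.4552
−0.15·log₂(0.15) = 0.4105
−0.17·log₂(0.17) = 0.4346
−0.12·log₂(0.12) = 0.3671
Sum ≈ 2.7287 → 2.7287 bits.

2.7287 bits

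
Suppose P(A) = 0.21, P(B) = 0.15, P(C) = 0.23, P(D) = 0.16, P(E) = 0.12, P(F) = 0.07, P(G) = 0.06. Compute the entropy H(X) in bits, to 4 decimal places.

H = −Σ pᵢ log₂ pᵢ.
−0.21·log₂(0.21) = 0.4728
−0.15·log₂(0.15) = 0.4105
−0.23·log₂(0.23) = 0.4877
−0.16·log₂(0.16) = 0.4230
−0.12·log₂(0.12) = 0.3671
−0.07·log₂(0.07) = 0.2686
−0.06·log₂(0.06) = 0.2435
Sum ≈ 2.6732 → 2.6732 bits.

2.6732 bits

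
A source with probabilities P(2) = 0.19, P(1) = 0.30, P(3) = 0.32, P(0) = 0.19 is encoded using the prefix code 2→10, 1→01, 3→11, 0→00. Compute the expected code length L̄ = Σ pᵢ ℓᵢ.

L̄ = Σ pᵢ·ℓᵢ = 0.19·2 + 0.30·2 + 0.32·2 + 0.19·2 = 2 bits/symbol.

2 bits/symbol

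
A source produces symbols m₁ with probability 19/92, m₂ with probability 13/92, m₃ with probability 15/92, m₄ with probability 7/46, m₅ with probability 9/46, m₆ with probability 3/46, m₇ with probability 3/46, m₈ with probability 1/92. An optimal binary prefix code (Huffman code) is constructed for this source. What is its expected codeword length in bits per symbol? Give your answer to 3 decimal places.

Repeatedly combine the two least-probable nodes; the expected code length is the sum of the merged weights.
merge 1/92 + 3/46 → 7/92
merge 3/46 + 7/92 → 13/92
merge 13/92 + 13/92 → 13/46
merge 7/46 + 15/92 → 29/92
merge 9/46 + 19/92 → 37/92
merge 13/46 + 29/92 → 55/92
merge 37/92 + 55/92 → 1
L = 7/92 + 13/92 + 13/46 + 29/92 + 37/92 + 55/92 + 1 = 259/92 ≈ 2.815 bits/symbol.

2.815 bits/symbol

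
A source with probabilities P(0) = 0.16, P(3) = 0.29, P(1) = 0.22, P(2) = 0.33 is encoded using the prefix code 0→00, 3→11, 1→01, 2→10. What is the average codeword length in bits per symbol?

2 bits/symbol

L̄ = Σ pᵢ·ℓᵢ = 0.16·2 + 0.29·2 + 0.22·2 + 0.33·2 = 2 bits/symbol.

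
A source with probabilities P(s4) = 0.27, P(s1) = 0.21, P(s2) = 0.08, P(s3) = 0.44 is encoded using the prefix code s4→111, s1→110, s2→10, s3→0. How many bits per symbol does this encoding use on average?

L̄ = Σ pᵢ·ℓᵢ = 0.27·3 + 0.21·3 + 0.08·2 + 0.44·1 = 2.04 bits/symbol.

2.04 bits/symbol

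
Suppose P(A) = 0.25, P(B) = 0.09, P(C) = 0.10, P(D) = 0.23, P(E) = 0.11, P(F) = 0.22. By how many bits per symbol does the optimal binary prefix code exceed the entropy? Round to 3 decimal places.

Entropy H = −Σ p log₂ p ≈ 2.4634 bits.
Huffman merges: 9/100+1/10→19/100; 11/100+19/100→3/10; 11/50+23/100→9/20; 1/4+3/10→11/20; 9/20+11/20→1. L = 249/100 ≈ 2.4900.
L − H = 2.4900 − 2.4634 = 0.027 bits.

0.027 bits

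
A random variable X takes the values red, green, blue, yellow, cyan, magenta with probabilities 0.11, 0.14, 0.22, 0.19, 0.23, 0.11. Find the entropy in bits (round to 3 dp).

2.521 bits

H = −Σ pᵢ log₂ pᵢ.
−0.11·log₂(0.11) = 0.3503
−0.14·log₂(0.14) = 0.3971
−0.22·log₂(0.22) = 0.4806
−0.19·log₂(0.19) = 0.4552
−0.23·log₂(0.23) = 0.4877
−0.11·log₂(0.11) = 0.3503
Sum ≈ 2.5212 → 2.521 bits.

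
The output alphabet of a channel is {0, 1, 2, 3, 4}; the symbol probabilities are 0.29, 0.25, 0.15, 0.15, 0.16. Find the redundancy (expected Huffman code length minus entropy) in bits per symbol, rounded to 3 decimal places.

Entropy H = −Σ p log₂ p ≈ 2.2620 bits.
Huffman merges: 3/20+3/20→3/10; 4/25+1/4→41/100; 29/100+3/10→59/100; 41/100+59/100→1. L = 23/10 ≈ 2.3000.
L − H = 2.3000 − 2.2620 = 0.038 bits.

0.038 bits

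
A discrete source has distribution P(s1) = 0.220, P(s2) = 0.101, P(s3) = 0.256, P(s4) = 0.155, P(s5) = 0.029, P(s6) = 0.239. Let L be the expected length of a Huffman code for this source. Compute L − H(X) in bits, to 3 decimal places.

0.039 bits

Entropy H = −Σ p log₂ p ≈ 2.3764 bits.
Huffman merges: 29/1000+101/1000→13/100; 13/100+31/200→57/200; 11/50+239/1000→459/1000; 32/125+57/200→541/1000; 459/1000+541/1000→1. L = 483/200 ≈ 2.4150.
L − H = 2.4150 − 2.3764 = 0.039 bits.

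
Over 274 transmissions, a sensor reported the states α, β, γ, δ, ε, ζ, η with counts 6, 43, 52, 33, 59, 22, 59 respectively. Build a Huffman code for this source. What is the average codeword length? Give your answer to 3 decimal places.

Probabilities are the counts divided by 274.
Repeatedly combine the two least-probable nodes; the expected code length is the sum of the merged weights.
merge 3/137 + 11/137 → 14/137
merge 14/137 + 33/274 → 61/274
merge 43/274 + 26/137 → 95/274
merge 59/274 + 59/274 → 59/137
merge 61/274 + 95/274 → 78/137
merge 59/137 + 78/137 → 1
L = 14/137 + 61/274 + 95/274 + 59/137 + 78/137 + 1 = 366/137 ≈ 2.672 bits/symbol.

2.672 bits/symbol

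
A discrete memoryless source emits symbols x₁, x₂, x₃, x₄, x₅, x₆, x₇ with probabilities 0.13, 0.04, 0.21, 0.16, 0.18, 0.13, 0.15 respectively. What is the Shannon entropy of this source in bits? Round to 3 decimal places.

2.703 bits

H = −Σ pᵢ log₂ pᵢ.
−0.13·log₂(0.13) = 0.3826
−0.04·log₂(0.04) = 0.1858
−0.21·log₂(0.21) = 0.4728
−0.16·log₂(0.16) = 0.4230
−0.18·log₂(0.18) = 0.4453
−0.13·log₂(0.13) = 0.3826
−0.15·log₂(0.15) = 0.4105
Sum ≈ 2.7027 → 2.703 bits.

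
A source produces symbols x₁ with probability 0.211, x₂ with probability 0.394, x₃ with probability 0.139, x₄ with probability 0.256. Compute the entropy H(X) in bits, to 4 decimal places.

H = −Σ pᵢ log₂ pᵢ.
−0.211·log₂(0.211) = 0.4736
−0.394·log₂(0.394) = 0.5294
−0.139·log₂(0.139) = 0.3957
−0.256·log₂(0.256) = 0.5032
Sum ≈ 1.9020 → 1.9020 bits.

1.9020 bits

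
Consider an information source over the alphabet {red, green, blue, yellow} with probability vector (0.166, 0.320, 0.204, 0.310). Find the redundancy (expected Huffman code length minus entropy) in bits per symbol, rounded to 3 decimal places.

0.052 bits

Entropy H = −Σ p log₂ p ≈ 1.9477 bits.
Huffman merges: 83/500+51/250→37/100; 31/100+8/25→63/100; 37/100+63/100→1. L = 2 ≈ 2.0000.
L − H = 2.0000 − 1.9477 = 0.052 bits.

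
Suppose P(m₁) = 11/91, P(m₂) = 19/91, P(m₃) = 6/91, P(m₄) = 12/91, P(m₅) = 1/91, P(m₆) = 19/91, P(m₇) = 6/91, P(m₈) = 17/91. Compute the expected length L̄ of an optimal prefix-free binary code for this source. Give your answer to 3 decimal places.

Repeatedly combine the two least-probable nodes; the expected code length is the sum of the merged weights.
merge 1/91 + 6/91 → 1/13
merge 6/91 + 1/13 → 1/7
merge 11/91 + 12/91 → 23/91
merge 1/7 + 17/91 → 30/91
merge 19/91 + 19/91 → 38/91
merge 23/91 + 30/91 → 53/91
merge 38/91 + 53/91 → 1
L = 1/13 + 1/7 + 23/91 + 30/91 + 38/91 + 53/91 + 1 = 255/91 ≈ 2.802 bits/symbol.

2.802 bits/symbol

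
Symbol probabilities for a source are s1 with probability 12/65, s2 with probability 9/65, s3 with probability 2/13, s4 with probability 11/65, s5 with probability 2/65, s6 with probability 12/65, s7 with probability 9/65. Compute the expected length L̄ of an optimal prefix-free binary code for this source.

2.8 bits/symbol

Repeatedly combine the two least-probable nodes; the expected code length is the sum of the merged weights.
merge 2/65 + 9/65 → 11/65
merge 9/65 + 2/13 → 19/65
merge 11/65 + 11/65 → 22/65
merge 12/65 + 12/65 → 24/65
merge 19/65 + 22/65 → 41/65
merge 24/65 + 41/65 → 1
L = 11/65 + 19/65 + 22/65 + 24/65 + 41/65 + 1 = 14/5 = 2.8 bits/symbol.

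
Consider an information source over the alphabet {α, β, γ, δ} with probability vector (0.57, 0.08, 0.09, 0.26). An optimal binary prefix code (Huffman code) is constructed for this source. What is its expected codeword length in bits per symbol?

Repeatedly combine the two least-probable nodes; the expected code length is the sum of the merged weights.
merge 2/25 + 9/100 → 17/100
merge 17/100 + 13/50 → 43/100
merge 43/100 + 57/100 → 1
L = 17/100 + 43/100 + 1 = 8/5 = 1.6 bits/symbol.

1.6 bits/symbol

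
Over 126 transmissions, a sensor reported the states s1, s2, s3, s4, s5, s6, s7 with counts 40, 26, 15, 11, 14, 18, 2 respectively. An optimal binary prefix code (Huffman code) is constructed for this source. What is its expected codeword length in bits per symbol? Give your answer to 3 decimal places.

Probabilities are the counts divided by 126.
Repeatedly combine the two least-probable nodes; the expected code length is the sum of the merged weights.
merge 1/63 + 11/126 → 13/126
merge 13/126 + 1/9 → 3/14
merge 5/42 + 1/7 → 11/42
merge 13/63 + 3/14 → 53/126
merge 11/42 + 20/63 → 73/126
merge 53/126 + 73/126 → 1
L = 13/126 + 3/14 + 11/42 + 53/126 + 73/126 + 1 = 325/126 ≈ 2.579 bits/symbol.

2.579 bits/symbol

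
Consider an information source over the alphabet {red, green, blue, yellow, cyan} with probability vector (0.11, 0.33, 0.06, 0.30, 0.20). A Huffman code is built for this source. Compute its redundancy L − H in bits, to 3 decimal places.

0.063 bits

Entropy H = −Σ p log₂ p ≈ 2.1071 bits.
Huffman merges: 3/50+11/100→17/100; 17/100+1/5→37/100; 3/10+33/100→63/100; 37/100+63/100→1. L = 217/100 ≈ 2.1700.
L − H = 2.1700 − 2.1071 = 0.063 bits.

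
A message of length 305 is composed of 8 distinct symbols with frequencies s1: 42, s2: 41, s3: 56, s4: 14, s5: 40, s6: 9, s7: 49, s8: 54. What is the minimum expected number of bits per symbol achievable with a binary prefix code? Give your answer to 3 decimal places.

2.892 bits/symbol

Probabilities are the counts divided by 305.
Repeatedly combine the two least-probable nodes; the expected code length is the sum of the merged weights.
merge 9/305 + 14/305 → 23/305
merge 23/305 + 8/61 → 63/305
merge 41/305 + 42/305 → 83/305
merge 49/305 + 54/305 → 103/305
merge 56/305 + 63/305 → 119/305
merge 83/305 + 103/305 → 186/305
merge 119/305 + 186/305 → 1
L = 23/305 + 63/305 + 83/305 + 103/305 + 119/305 + 186/305 + 1 = 882/305 ≈ 2.892 bits/symbol.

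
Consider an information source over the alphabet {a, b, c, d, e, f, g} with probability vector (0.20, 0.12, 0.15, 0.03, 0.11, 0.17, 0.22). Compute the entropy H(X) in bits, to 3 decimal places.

H = −Σ pᵢ log₂ pᵢ.
−0.20·log₂(0.20) = 0.4644
−0.12·log₂(0.12) = 0.3671
−0.15·log₂(0.15) = 0.4105
−0.03·log₂(0.03) = 0.1518
−0.11·log₂(0.11) = 0.3503
−0.17·log₂(0.17) = 0.4346
−0.22·log₂(0.22) = 0.4806
Sum ≈ 2.6592 → 2.659 bits.

2.659 bits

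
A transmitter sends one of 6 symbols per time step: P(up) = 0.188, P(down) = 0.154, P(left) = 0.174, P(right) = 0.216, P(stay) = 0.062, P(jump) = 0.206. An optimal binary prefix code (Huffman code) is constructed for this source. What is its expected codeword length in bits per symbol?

Repeatedly combine the two least-probable nodes; the expected code length is the sum of the merged weights.
merge 31/500 + 77/500 → 27/125
merge 87/500 + 47/250 → 181/500
merge 103/500 + 27/125 → 211/500
merge 27/125 + 181/500 → 289/500
merge 211/500 + 289/500 → 1
L = 27/125 + 181/500 + 211/500 + 289/500 + 1 = 1289/500 = 2.578 bits/symbol.

2.578 bits/symbol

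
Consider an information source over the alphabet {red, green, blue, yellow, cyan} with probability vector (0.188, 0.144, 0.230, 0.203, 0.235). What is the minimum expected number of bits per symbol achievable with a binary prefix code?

2.332 bits/symbol

Repeatedly combine the two least-probable nodes; the expected code length is the sum of the merged weights.
merge 18/125 + 47/250 → 83/250
merge 203/1000 + 23/100 → 433/1000
merge 47/200 + 83/250 → 567/1000
merge 433/1000 + 567/1000 → 1
L = 83/250 + 433/1000 + 567/1000 + 1 = 583/250 = 2.332 bits/symbol.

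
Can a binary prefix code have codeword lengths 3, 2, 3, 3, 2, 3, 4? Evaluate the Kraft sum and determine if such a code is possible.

With common denominator 2^4 = 16: Σ 2^(−ℓᵢ) = 2/16 + 4/16 + 2/16 + 2/16 + 4/16 + 2/16 + 1/16 = 17/16 = 1.0625.
Kraft's inequality requires Σ ≤ 1; here Σ = 1.0625 > 1, so no such prefix code exists.

1.0625; no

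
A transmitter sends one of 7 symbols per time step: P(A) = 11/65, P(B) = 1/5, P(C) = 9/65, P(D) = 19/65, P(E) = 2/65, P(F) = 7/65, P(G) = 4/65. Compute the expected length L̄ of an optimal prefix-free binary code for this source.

Repeatedly combine the two least-probable nodes; the expected code length is the sum of the merged weights.
merge 2/65 + 4/65 → 6/65
merge 6/65 + 7/65 → 1/5
merge 9/65 + 11/65 → 4/13
merge 1/5 + 1/5 → 2/5
merge 19/65 + 4/13 → 3/5
merge 2/5 + 3/5 → 1
L = 6/65 + 1/5 + 4/13 + 2/5 + 3/5 + 1 = 13/5 = 2.6 bits/symbol.

2.6 bits/symbol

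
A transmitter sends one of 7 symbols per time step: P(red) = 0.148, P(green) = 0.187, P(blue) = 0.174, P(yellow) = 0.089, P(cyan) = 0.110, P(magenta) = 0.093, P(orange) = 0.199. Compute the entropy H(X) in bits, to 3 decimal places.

H = −Σ pᵢ log₂ pᵢ.
−0.148·log₂(0.148) = 0.4079
−0.187·log₂(0.187) = 0.4523
−0.174·log₂(0.174) = 0.4390
−0.089·log₂(0.089) = 0.3106
−0.110·log₂(0.110) = 0.3503
−0.093·log₂(0.093) = 0.3187
−0.199·log₂(0.199) = 0.4635
Sum ≈ 2.7423 → 2.742 bits.

2.742 bits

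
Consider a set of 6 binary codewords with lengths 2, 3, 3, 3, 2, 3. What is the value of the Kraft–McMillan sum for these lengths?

1

With common denominator 2^3 = 8: Σ 2^(−ℓᵢ) = 2/8 + 1/8 + 1/8 + 1/8 + 2/8 + 1/8 = 8/8 = 1.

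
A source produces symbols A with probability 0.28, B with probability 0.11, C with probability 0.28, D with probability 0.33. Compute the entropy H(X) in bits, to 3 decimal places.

H = −Σ pᵢ log₂ pᵢ.
−0.28·log₂(0.28) = 0.5142
−0.11·log₂(0.11) = 0.3503
−0.28·log₂(0.28) = 0.5142
−0.33·log₂(0.33) = 0.5278
Sum ≈ 1.9065 → 1.907 bits.

1.907 bits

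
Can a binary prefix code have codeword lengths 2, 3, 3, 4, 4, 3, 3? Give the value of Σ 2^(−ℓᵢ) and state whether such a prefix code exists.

With common denominator 2^4 = 16: Σ 2^(−ℓᵢ) = 4/16 + 2/16 + 2/16 + 1/16 + 1/16 + 2/16 + 2/16 = 14/16 = 0.875.
Kraft's inequality requires Σ ≤ 1; here Σ = 0.875 ≤ 1, so such a prefix code exists.

0.875; yes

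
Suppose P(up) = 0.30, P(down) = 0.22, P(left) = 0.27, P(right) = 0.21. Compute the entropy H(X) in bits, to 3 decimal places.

1.985 bits

H = −Σ pᵢ log₂ pᵢ.
−0.30·log₂(0.30) = 0.5211
−0.22·log₂(0.22) = 0.4806
−0.27·log₂(0.27) = 0.5100
−0.21·log₂(0.21) = 0.4728
Sum ≈ 1.9845 → 1.985 bits.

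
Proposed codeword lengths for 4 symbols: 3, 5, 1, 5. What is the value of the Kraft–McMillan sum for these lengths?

With common denominator 2^5 = 32: Σ 2^(−ℓᵢ) = 4/32 + 1/32 + 16/32 + 1/32 = 22/32 = 0.6875.

0.6875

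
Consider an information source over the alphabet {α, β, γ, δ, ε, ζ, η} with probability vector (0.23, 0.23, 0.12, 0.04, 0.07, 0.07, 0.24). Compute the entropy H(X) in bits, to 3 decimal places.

2.559 bits

H = −Σ pᵢ log₂ pᵢ.
−0.23·log₂(0.23) = 0.4877
−0.23·log₂(0.23) = 0.4877
−0.12·log₂(0.12) = 0.3671
−0.04·log₂(0.04) = 0.1858
−0.07·log₂(0.07) = 0.2686
−0.07·log₂(0.07) = 0.2686
−0.24·log₂(0.24) = 0.4941
Sum ≈ 2.5594 → 2.559 bits.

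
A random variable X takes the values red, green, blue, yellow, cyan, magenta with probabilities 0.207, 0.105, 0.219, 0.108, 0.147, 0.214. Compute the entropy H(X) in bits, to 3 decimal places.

2.521 bits

H = −Σ pᵢ log₂ pᵢ.
−0.207·log₂(0.207) = 0.4704
−0.105·log₂(0.105) = 0.3414
−0.219·log₂(0.219) = 0.4798
−0.108·log₂(0.108) = 0.3468
−0.147·log₂(0.147) = 0.4066
−0.214·log₂(0.214) = 0.4760
Sum ≈ 2.5210 → 2.521 bits.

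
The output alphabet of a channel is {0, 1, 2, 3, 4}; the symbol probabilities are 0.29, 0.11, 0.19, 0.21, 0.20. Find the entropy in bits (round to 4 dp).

H = −Σ pᵢ log₂ pᵢ.
−0.29·log₂(0.29) = 0.5179
−0.11·log₂(0.11) = 0.3503
−0.19·log₂(0.19) = 0.4552
−0.21·log₂(0.21) = 0.4728
−0.20·log₂(0.20) = 0.4644
Sum ≈ 2.2606 → 2.2606 bits.

2.2606 bits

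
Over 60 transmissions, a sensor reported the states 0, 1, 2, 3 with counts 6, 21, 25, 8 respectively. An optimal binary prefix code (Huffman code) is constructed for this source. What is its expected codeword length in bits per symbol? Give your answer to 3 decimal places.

1.817 bits/symbol

Probabilities are the counts divided by 60.
Repeatedly combine the two least-probable nodes; the expected code length is the sum of the merged weights.
merge 1/10 + 2/15 → 7/30
merge 7/30 + 7/20 → 7/12
merge 5/12 + 7/12 → 1
L = 7/30 + 7/12 + 1 = 109/60 ≈ 1.817 bits/symbol.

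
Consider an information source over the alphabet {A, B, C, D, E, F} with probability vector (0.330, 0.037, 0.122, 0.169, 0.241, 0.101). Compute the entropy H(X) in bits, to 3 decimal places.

H = −Σ pᵢ log₂ pᵢ.
−0.330·log₂(0.330) = 0.5278
−0.037·log₂(0.037) = 0.1760
−0.122·log₂(0.122) = 0.3703
−0.169·log₂(0.169) = 0.4335
−0.241·log₂(0.241) = 0.4947
−0.101·log₂(0.101) = 0.3341
Sum ≈ 2.3364 → 2.336 bits.

2.336 bits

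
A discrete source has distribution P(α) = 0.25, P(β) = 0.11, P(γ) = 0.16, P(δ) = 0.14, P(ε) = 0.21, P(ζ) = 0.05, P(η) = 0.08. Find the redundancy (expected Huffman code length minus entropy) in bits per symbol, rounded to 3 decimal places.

0.019 bits

Entropy H = −Σ p log₂ p ≈ 2.6508 bits.
Huffman merges: 1/20+2/25→13/100; 11/100+13/100→6/25; 7/50+4/25→3/10; 21/100+6/25→9/20; 1/4+3/10→11/20; 9/20+11/20→1. L = 267/100 ≈ 2.6700.
L − H = 2.6700 − 2.6508 = 0.019 bits.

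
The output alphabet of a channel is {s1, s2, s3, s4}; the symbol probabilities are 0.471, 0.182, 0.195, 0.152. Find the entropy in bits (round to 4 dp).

1.8320 bits

H = −Σ pᵢ log₂ pᵢ.
−0.471·log₂(0.471) = 0.5116
−0.182·log₂(0.182) = 0.4474
−0.195·log₂(0.195) = 0.4599
−0.152·log₂(0.152) = 0.4131
Sum ≈ 1.8320 → 1.8320 bits.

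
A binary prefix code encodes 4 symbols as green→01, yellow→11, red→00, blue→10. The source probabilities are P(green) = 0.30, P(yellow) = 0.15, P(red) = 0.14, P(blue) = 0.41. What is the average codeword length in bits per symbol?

L̄ = Σ pᵢ·ℓᵢ = 0.30·2 + 0.15·2 + 0.14·2 + 0.41·2 = 2 bits/symbol.

2 bits/symbol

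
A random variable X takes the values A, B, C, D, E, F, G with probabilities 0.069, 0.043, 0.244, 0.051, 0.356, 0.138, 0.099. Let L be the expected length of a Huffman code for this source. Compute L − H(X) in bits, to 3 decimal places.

Entropy H = −Σ p log₂ p ≈ 2.4319 bits.
Huffman merges: 43/1000+51/1000→47/500; 69/1000+47/500→163/1000; 99/1000+69/500→237/1000; 163/1000+237/1000→2/5; 61/250+89/250→3/5; 2/5+3/5→1. L = 1247/500 ≈ 2.4940.
L − H = 2.4940 − 2.4319 = 0.062 bits.

0.062 bits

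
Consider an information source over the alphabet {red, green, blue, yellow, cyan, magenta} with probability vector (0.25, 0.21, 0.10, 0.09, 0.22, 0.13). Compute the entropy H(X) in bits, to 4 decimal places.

2.4809 bits

H = −Σ pᵢ log₂ pᵢ.
−0.25·log₂(0.25) = 0.5000
−0.21·log₂(0.21) = 0.4728
−0.10·log₂(0.10) = 0.3322
−0.09·log₂(0.09) = 0.3127
−0.22·log₂(0.22) = 0.4806
−0.13·log₂(0.13) = 0.3826
Sum ≈ 2.4809 → 2.4809 bits.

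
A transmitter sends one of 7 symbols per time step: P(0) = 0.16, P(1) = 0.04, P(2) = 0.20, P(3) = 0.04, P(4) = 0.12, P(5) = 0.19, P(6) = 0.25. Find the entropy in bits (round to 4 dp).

H = −Σ pᵢ log₂ pᵢ.
−0.16·log₂(0.16) = 0.4230
−0.04·log₂(0.04) = 0.1858
−0.20·log₂(0.20) = 0.4644
−0.04·log₂(0.04) = 0.1858
−0.12·log₂(0.12) = 0.3671
−0.19·log₂(0.19) = 0.4552
−0.25·log₂(0.25) = 0.5000
Sum ≈ 2.5812 → 2.5812 bits.

2.5812 bits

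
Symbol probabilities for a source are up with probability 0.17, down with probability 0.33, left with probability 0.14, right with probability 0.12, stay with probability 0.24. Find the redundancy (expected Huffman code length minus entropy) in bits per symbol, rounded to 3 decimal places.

Entropy H = −Σ p log₂ p ≈ 2.2207 bits.
Huffman merges: 3/25+7/50→13/50; 17/100+6/25→41/100; 13/50+33/100→59/100; 41/100+59/100→1. L = 113/50 ≈ 2.2600.
L − H = 2.2600 − 2.2207 = 0.039 bits.

0.039 bits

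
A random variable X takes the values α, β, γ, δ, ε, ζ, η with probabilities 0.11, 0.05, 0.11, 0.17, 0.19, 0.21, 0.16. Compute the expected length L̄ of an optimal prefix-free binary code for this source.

Repeatedly combine the two least-probable nodes; the expected code length is the sum of the merged weights.
merge 1/20 + 11/100 → 4/25
merge 11/100 + 4/25 → 27/100
merge 4/25 + 17/100 → 33/100
merge 19/100 + 21/100 → 2/5
merge 27/100 + 33/100 → 3/5
merge 2/5 + 3/5 → 1
L = 4/25 + 27/100 + 33/100 + 2/5 + 3/5 + 1 = 69/25 = 2.76 bits/symbol.

2.76 bits/symbol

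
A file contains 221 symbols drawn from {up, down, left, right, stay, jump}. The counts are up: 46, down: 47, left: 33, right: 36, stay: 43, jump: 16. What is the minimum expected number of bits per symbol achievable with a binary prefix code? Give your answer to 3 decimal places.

2.579 bits/symbol

Probabilities are the counts divided by 221.
Repeatedly combine the two least-probable nodes; the expected code length is the sum of the merged weights.
merge 16/221 + 33/221 → 49/221
merge 36/221 + 43/221 → 79/221
merge 46/221 + 47/221 → 93/221
merge 49/221 + 79/221 → 128/221
merge 93/221 + 128/221 → 1
L = 49/221 + 79/221 + 93/221 + 128/221 + 1 = 570/221 ≈ 2.579 bits/symbol.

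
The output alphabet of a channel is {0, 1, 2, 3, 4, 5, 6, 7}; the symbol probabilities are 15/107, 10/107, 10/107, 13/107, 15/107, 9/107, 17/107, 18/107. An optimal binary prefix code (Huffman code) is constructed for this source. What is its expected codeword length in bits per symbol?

Repeatedly combine the two least-probable nodes; the expected code length is the sum of the merged weights.
merge 9/107 + 10/107 → 19/107
merge 10/107 + 13/107 → 23/107
merge 15/107 + 15/107 → 30/107
merge 17/107 + 18/107 → 35/107
merge 19/107 + 23/107 → 42/107
merge 30/107 + 35/107 → 65/107
merge 42/107 + 65/107 → 1
L = 19/107 + 23/107 + 30/107 + 35/107 + 42/107 + 65/107 + 1 = 3 bits/symbol.

3 bits/symbol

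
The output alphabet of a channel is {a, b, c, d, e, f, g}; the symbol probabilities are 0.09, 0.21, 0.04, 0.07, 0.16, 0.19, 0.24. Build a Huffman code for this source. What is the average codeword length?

2.66 bits/symbol

Repeatedly combine the two least-probable nodes; the expected code length is the sum of the merged weights.
merge 1/25 + 7/100 → 11/100
merge 9/100 + 11/100 → 1/5
merge 4/25 + 19/100 → 7/20
merge 1/5 + 21/100 → 41/100
merge 6/25 + 7/20 → 59/100
merge 41/100 + 59/100 → 1
L = 11/100 + 1/5 + 7/20 + 41/100 + 59/100 + 1 = 133/50 = 2.66 bits/symbol.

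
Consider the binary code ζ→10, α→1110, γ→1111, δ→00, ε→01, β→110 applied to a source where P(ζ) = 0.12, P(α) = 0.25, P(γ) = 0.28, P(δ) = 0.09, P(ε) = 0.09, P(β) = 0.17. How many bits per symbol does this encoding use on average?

L̄ = Σ pᵢ·ℓᵢ = 0.12·2 + 0.25·4 + 0.28·4 + 0.09·2 + 0.09·2 + 0.17·3 = 3.23 bits/symbol.

3.23 bits/symbol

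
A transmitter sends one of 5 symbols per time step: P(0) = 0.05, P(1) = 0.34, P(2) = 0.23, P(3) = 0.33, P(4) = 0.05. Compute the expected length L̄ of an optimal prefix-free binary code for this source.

Repeatedly combine the two least-probable nodes; the expected code length is the sum of the merged weights.
merge 1/20 + 1/20 → 1/10
merge 1/10 + 23/100 → 33/100
merge 33/100 + 33/100 → 33/50
merge 17/50 + 33/50 → 1
L = 1/10 + 33/100 + 33/50 + 1 = 209/100 = 2.09 bits/symbol.

2.09 bits/symbol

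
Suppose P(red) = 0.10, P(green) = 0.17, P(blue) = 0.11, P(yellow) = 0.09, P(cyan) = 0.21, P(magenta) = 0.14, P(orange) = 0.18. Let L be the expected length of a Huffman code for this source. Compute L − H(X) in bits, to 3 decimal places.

Entropy H = −Σ p log₂ p ≈ 2.7450 bits.
Huffman merges: 9/100+1/10→19/100; 11/100+7/50→1/4; 17/100+9/50→7/20; 19/100+21/100→2/5; 1/4+7/20→3/5; 2/5+3/5→1. L = 279/100 ≈ 2.7900.
L − H = 2.7900 − 2.7450 = 0.045 bits.

0.045 bits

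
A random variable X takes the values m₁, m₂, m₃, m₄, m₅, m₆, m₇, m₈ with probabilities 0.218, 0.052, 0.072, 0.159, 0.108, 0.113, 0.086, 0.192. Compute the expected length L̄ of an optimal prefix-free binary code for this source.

2.906 bits/symbol

Repeatedly combine the two least-probable nodes; the expected code length is the sum of the merged weights.
merge 13/250 + 9/125 → 31/250
merge 43/500 + 27/250 → 97/500
merge 113/1000 + 31/250 → 237/1000
merge 159/1000 + 24/125 → 351/1000
merge 97/500 + 109/500 → 103/250
merge 237/1000 + 351/1000 → 147/250
merge 103/250 + 147/250 → 1
L = 31/250 + 97/500 + 237/1000 + 351/1000 + 103/250 + 147/250 + 1 = 1453/500 = 2.906 bits/symbol.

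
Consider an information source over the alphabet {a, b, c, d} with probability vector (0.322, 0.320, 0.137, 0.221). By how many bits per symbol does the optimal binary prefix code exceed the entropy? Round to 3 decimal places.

Entropy H = −Σ p log₂ p ≈ 1.9267 bits.
Huffman merges: 137/1000+221/1000→179/500; 8/25+161/500→321/500; 179/500+321/500→1. L = 2 ≈ 2.0000.
L − H = 2.0000 − 1.9267 = 0.073 bits.

0.073 bits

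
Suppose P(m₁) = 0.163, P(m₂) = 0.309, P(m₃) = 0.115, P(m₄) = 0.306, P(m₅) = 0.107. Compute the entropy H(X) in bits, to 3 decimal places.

2.177 bits

H = −Σ pᵢ log₂ pᵢ.
−0.163·log₂(0.163) = 0.4266
−0.309·log₂(0.309) = 0.5235
−0.115·log₂(0.115) = 0.3588
−0.306·log₂(0.306) = 0.5228
−0.107·log₂(0.107) = 0.3450
Sum ≈ 2.1767 → 2.177 bits.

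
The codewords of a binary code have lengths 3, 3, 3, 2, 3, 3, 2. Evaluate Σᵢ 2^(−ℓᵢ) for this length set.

With common denominator 2^3 = 8: Σ 2^(−ℓᵢ) = 1/8 + 1/8 + 1/8 + 2/8 + 1/8 + 1/8 + 2/8 = 9/8 = 1.125.

1.125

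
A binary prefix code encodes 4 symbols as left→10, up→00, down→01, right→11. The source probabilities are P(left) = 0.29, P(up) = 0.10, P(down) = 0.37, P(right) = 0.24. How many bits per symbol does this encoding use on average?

L̄ = Σ pᵢ·ℓᵢ = 0.29·2 + 0.10·2 + 0.37·2 + 0.24·2 = 2 bits/symbol.

2 bits/symbol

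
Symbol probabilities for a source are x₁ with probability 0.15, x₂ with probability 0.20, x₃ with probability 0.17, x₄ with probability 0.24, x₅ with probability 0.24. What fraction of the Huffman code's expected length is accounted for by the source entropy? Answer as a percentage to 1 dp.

Entropy H = −Σ p log₂ p ≈ 2.2978 bits.
Huffman merges: 3/20+17/100→8/25; 1/5+6/25→11/25; 6/25+8/25→14/25; 11/25+14/25→1. L = 58/25 ≈ 2.3200.
Efficiency = H/L = 2.2978/2.3200 = 99.0%.

99.0%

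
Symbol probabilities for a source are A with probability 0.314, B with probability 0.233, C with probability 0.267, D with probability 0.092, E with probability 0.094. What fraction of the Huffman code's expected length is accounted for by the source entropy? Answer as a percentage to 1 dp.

Entropy H = −Σ p log₂ p ≈ 2.1604 bits.
Huffman merges: 23/250+47/500→93/500; 93/500+233/1000→419/1000; 267/1000+157/500→581/1000; 419/1000+581/1000→1. L = 1093/500 ≈ 2.1860.
Efficiency = H/L = 2.1604/2.1860 = 98.8%.

98.8%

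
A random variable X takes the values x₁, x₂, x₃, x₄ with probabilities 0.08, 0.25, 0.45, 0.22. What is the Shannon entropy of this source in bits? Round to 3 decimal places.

H = −Σ pᵢ log₂ pᵢ.
−0.08·log₂(0.08) = 0.2915
−0.25·log₂(0.25) = 0.5000
−0.45·log₂(0.45) = 0.5184
−0.22·log₂(0.22) = 0.4806
Sum ≈ 1.7905 → 1.790 bits.

1.790 bits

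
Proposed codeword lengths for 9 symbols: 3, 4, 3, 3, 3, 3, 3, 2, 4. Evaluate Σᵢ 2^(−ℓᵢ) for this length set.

1.125

With common denominator 2^4 = 16: Σ 2^(−ℓᵢ) = 2/16 + 1/16 + 2/16 + 2/16 + 2/16 + 2/16 + 2/16 + 4/16 + 1/16 = 18/16 = 1.125.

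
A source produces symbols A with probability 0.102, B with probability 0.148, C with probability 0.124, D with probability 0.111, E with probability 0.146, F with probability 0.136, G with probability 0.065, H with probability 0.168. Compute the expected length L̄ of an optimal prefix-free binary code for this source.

2.999 bits/symbol

Repeatedly combine the two least-probable nodes; the expected code length is the sum of the merged weights.
merge 13/200 + 51/500 → 167/1000
merge 111/1000 + 31/250 → 47/200
merge 17/125 + 73/500 → 141/500
merge 37/250 + 167/1000 → 63/200
merge 21/125 + 47/200 → 403/1000
merge 141/500 + 63/200 → 597/1000
merge 403/1000 + 597/1000 → 1
L = 167/1000 + 47/200 + 141/500 + 63/200 + 403/1000 + 597/1000 + 1 = 2999/1000 = 2.999 bits/symbol.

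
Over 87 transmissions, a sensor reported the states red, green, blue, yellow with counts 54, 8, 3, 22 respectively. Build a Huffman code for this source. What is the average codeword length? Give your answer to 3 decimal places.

1.506 bits/symbol

Probabilities are the counts divided by 87.
Repeatedly combine the two least-probable nodes; the expected code length is the sum of the merged weights.
merge 1/29 + 8/87 → 11/87
merge 11/87 + 22/87 → 11/29
merge 11/29 + 18/29 → 1
L = 11/87 + 11/29 + 1 = 131/87 ≈ 1.506 bits/symbol.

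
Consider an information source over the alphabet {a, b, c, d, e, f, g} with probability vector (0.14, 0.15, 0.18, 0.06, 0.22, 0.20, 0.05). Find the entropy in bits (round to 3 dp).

H = −Σ pᵢ log₂ pᵢ.
−0.14·log₂(0.14) = 0.3971
−0.15·log₂(0.15) = 0.4105
−0.18·log₂(0.18) = 0.4453
−0.06·log₂(0.06) = 0.2435
−0.22·log₂(0.22) = 0.4806
−0.20·log₂(0.20) = 0.4644
−0.05·log₂(0.05) = 0.2161
Sum ≈ 2.6576 → 2.658 bits.

2.658 bits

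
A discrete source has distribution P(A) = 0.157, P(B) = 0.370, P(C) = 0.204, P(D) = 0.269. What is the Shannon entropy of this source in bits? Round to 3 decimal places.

H = −Σ pᵢ log₂ pᵢ.
−0.157·log₂(0.157) = 0.4194
−0.370·log₂(0.370) = 0.5307
−0.204·log₂(0.204) = 0.4678
−0.269·log₂(0.269) = 0.5096
Sum ≈ 1.9275 → 1.928 bits.

1.928 bits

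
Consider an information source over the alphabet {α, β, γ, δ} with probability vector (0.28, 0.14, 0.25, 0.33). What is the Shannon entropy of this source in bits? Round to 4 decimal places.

H = −Σ pᵢ log₂ pᵢ.
−0.28·log₂(0.28) = 0.5142
−0.14·log₂(0.14) = 0.3971
−0.25·log₂(0.25) = 0.5000
−0.33·log₂(0.33) = 0.5278
Sum ≈ 1.9392 → 1.9392 bits.

1.9392 bits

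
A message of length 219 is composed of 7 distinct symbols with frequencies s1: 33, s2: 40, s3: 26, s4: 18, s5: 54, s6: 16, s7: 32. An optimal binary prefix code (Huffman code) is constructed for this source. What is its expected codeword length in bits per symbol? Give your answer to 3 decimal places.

Probabilities are the counts divided by 219.
Repeatedly combine the two least-probable nodes; the expected code length is the sum of the merged weights.
merge 16/219 + 6/73 → 34/219
merge 26/219 + 32/219 → 58/219
merge 11/73 + 34/219 → 67/219
merge 40/219 + 18/73 → 94/219
merge 58/219 + 67/219 → 125/219
merge 94/219 + 125/219 → 1
L = 34/219 + 58/219 + 67/219 + 94/219 + 125/219 + 1 = 199/73 ≈ 2.726 bits/symbol.

2.726 bits/symbol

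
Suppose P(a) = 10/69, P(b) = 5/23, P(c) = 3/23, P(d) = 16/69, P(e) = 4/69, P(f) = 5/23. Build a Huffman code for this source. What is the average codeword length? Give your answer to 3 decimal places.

Repeatedly combine the two least-probable nodes; the expected code length is the sum of the merged weights.
merge 4/69 + 3/23 → 13/69
merge 10/69 + 13/69 → 1/3
merge 5/23 + 5/23 → 10/23
merge 16/69 + 1/3 → 13/23
merge 10/23 + 13/23 → 1
L = 13/69 + 1/3 + 10/23 + 13/23 + 1 = 58/23 ≈ 2.522 bits/symbol.

2.522 bits/symbol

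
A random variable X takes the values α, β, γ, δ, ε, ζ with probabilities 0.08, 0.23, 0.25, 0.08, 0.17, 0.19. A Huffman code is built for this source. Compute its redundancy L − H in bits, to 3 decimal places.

Entropy H = −Σ p log₂ p ≈ 2.4605 bits.
Huffman merges: 2/25+2/25→4/25; 4/25+17/100→33/100; 19/100+23/100→21/50; 1/4+33/100→29/50; 21/50+29/50→1. L = 249/100 ≈ 2.4900.
L − H = 2.4900 − 2.4605 = 0.030 bits.

0.030 bits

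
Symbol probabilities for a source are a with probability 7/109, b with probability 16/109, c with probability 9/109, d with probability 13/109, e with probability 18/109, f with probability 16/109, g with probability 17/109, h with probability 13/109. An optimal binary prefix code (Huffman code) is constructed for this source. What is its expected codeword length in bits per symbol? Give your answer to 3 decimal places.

2.982 bits/symbol

Repeatedly combine the two least-probable nodes; the expected code length is the sum of the merged weights.
merge 7/109 + 9/109 → 16/109
merge 13/109 + 13/109 → 26/109
merge 16/109 + 16/109 → 32/109
merge 16/109 + 17/109 → 33/109
merge 18/109 + 26/109 → 44/109
merge 32/109 + 33/109 → 65/109
merge 44/109 + 65/109 → 1
L = 16/109 + 26/109 + 32/109 + 33/109 + 44/109 + 65/109 + 1 = 325/109 ≈ 2.982 bits/symbol.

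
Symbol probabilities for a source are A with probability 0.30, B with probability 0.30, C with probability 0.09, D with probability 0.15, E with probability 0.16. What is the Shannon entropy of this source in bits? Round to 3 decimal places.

H = −Σ pᵢ log₂ pᵢ.
−0.30·log₂(0.30) = 0.5211
−0.30·log₂(0.30) = 0.5211
−0.09·log₂(0.09) = 0.3127
−0.15·log₂(0.15) = 0.4105
−0.16·log₂(0.16) = 0.4230
Sum ≈ 2.1884 → 2.188 bits.

2.188 bits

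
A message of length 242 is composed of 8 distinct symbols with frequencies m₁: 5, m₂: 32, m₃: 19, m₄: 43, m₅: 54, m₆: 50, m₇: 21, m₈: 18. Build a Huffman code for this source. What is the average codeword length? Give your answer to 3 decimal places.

2.831 bits/symbol

Probabilities are the counts divided by 242.
Repeatedly combine the two least-probable nodes; the expected code length is the sum of the merged weights.
merge 5/242 + 9/121 → 23/242
merge 19/242 + 21/242 → 20/121
merge 23/242 + 16/121 → 5/22
merge 20/121 + 43/242 → 83/242
merge 25/121 + 27/121 → 52/121
merge 5/22 + 83/242 → 69/121
merge 52/121 + 69/121 → 1
L = 23/242 + 20/121 + 5/22 + 83/242 + 52/121 + 69/121 + 1 = 685/242 ≈ 2.831 bits/symbol.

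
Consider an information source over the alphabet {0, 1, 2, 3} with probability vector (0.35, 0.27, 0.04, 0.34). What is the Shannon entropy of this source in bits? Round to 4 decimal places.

1.7551 bits

H = −Σ pᵢ log₂ pᵢ.
−0.35·log₂(0.35) = 0.5301
−0.27·log₂(0.27) = 0.5100
−0.04·log₂(0.04) = 0.1858
−0.34·log₂(0.34) = 0.5292
Sum ≈ 1.7551 → 1.7551 bits.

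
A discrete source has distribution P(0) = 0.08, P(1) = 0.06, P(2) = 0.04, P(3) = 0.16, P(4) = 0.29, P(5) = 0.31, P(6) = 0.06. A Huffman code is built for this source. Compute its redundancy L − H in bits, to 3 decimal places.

Entropy H = −Σ p log₂ p ≈ 2.4290 bits.
Huffman merges: 1/25+3/50→1/10; 3/50+2/25→7/50; 1/10+7/50→6/25; 4/25+6/25→2/5; 29/100+31/100→3/5; 2/5+3/5→1. L = 62/25 ≈ 2.4800.
L − H = 2.4800 − 2.4290 = 0.051 bits.

0.051 bits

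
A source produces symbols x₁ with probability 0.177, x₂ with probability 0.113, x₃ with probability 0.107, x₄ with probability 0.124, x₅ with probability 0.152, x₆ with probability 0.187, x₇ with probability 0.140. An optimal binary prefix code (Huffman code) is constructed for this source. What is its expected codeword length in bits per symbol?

Repeatedly combine the two least-probable nodes; the expected code length is the sum of the merged weights.
merge 107/1000 + 113/1000 → 11/50
merge 31/250 + 7/50 → 33/125
merge 19/125 + 177/1000 → 329/1000
merge 187/1000 + 11/50 → 407/1000
merge 33/125 + 329/1000 → 593/1000
merge 407/1000 + 593/1000 → 1
L = 11/50 + 33/125 + 329/1000 + 407/1000 + 593/1000 + 1 = 2813/1000 = 2.813 bits/symbol.

2.813 bits/symbol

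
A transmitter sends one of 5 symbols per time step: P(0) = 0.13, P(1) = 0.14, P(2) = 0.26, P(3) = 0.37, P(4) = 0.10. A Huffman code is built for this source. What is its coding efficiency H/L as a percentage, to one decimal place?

96.3%

Entropy H = −Σ p log₂ p ≈ 2.1480 bits.
Huffman merges: 1/10+13/100→23/100; 7/50+23/100→37/100; 13/50+37/100→63/100; 37/100+63/100→1. L = 223/100 ≈ 2.2300.
Efficiency = H/L = 2.1480/2.2300 = 96.3%.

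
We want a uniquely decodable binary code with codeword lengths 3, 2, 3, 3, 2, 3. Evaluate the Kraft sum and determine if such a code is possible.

With common denominator 2^3 = 8: Σ 2^(−ℓᵢ) = 1/8 + 2/8 + 1/8 + 1/8 + 2/8 + 1/8 = 8/8 = 1.
Kraft's inequality requires Σ ≤ 1; here Σ = 1 ≤ 1, so such a prefix code exists.

1; yes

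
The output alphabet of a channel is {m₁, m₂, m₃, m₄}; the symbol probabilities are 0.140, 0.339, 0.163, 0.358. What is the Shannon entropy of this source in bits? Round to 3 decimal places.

1.883 bits

H = −Σ pᵢ log₂ pᵢ.
−0.140·log₂(0.140) = 0.3971
−0.339·log₂(0.339) = 0.5291
−0.163·log₂(0.163) = 0.4266
−0.358·log₂(0.358) = 0.5305
Sum ≈ 1.8833 → 1.883 bits.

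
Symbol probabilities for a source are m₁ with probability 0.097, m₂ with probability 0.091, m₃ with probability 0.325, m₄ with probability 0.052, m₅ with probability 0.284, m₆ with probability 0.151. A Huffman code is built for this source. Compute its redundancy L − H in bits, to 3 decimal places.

Entropy H = −Σ p log₂ p ≈ 2.3175 bits.
Huffman merges: 13/250+91/1000→143/1000; 97/1000+143/1000→6/25; 151/1000+6/25→391/1000; 71/250+13/40→609/1000; 391/1000+609/1000→1. L = 2383/1000 ≈ 2.3830.
L − H = 2.3830 − 2.3175 = 0.065 bits.

0.065 bits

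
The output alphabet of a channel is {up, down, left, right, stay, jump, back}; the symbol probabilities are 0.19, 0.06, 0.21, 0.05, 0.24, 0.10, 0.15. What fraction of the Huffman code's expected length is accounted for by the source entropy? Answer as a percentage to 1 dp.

Entropy H = −Σ p log₂ p ≈ 2.6246 bits.
Huffman merges: 1/20+3/50→11/100; 1/10+11/100→21/100; 3/20+19/100→17/50; 21/100+21/100→21/50; 6/25+17/50→29/50; 21/50+29/50→1. L = 133/50 ≈ 2.6600.
Efficiency = H/L = 2.6246/2.6600 = 98.7%.

98.7%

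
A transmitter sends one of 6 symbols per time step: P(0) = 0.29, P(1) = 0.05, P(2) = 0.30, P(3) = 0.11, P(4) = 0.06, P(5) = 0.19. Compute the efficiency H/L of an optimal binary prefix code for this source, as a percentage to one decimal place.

Entropy H = −Σ p log₂ p ≈ 2.3041 bits.
Huffman merges: 1/20+3/50→11/100; 11/100+11/100→11/50; 19/100+11/50→41/100; 29/100+3/10→59/100; 41/100+59/100→1. L = 233/100 ≈ 2.3300.
Efficiency = H/L = 2.3041/2.3300 = 98.9%.

98.9%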